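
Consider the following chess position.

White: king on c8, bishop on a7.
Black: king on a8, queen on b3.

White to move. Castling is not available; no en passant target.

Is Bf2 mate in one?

After Bf2: black king on a8; in check: no.
Black is not in check, so this cannot be checkmate.

no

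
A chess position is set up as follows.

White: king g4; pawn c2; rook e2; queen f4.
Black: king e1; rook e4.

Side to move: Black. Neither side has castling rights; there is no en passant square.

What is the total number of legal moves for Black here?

Black to move; king on e1.
In check: yes, from the white rook on e2.
Legal moves: Kxe2, Kd1, Rxe2.
Count: 3.

3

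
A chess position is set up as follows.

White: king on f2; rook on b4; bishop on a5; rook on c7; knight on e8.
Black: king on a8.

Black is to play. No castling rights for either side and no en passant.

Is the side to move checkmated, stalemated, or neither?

Black to move; black king on a8.
In check: no.
King squares — a7: attacked by Rc7; b7: attacked by Rb4; b8: attacked by Rb4.
Legal moves for Black: none.
Not in check and no legal moves → stalemate.

stalemate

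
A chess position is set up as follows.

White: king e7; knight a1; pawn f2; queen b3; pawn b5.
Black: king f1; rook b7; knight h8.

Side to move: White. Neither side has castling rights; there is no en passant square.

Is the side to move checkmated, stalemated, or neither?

White to move; white king on e7.
In check: yes, from the black rook on b7.
King squares — d6: available; e6: available; f6: available; d7: attacked by Rb7; f7: attacked by Rb7; d8: available; e8: available; f8: available.
Legal moves for White: Kf8, Ke8, Kd8, Kf6, Ke6, Kd6.
White is in check but has 6 legal moves → neither.

neither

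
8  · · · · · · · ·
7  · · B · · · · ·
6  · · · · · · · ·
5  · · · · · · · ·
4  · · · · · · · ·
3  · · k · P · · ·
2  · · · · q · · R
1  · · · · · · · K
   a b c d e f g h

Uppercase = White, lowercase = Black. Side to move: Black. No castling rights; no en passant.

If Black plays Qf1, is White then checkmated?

After Qf1: white king on h1; in check: yes, from the black queen on f1.
King squares — g1: attacked by Qf1; g2: attacked by Qf1; h2: own rook.
White has no legal moves → checkmate.

yes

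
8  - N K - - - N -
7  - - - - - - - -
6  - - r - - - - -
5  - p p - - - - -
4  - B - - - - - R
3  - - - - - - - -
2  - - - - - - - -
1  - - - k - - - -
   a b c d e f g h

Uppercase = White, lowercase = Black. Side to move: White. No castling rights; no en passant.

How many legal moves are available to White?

White to move; king on c8.
In check: yes, from the black rook on c6.
Legal moves: Kd8, Kd7, Kb7, Nxc6.
Count: 4.

4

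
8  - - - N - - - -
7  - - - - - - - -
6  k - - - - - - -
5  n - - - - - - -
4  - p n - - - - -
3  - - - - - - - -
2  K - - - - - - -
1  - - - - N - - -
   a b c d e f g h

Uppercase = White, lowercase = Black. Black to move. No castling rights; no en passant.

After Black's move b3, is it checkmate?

After b3: white king on a2; in check: yes, from the black pawn on b3.
White has 2 legal replies: Kb1, Ka1.
In check but a legal move exists → not checkmate.

no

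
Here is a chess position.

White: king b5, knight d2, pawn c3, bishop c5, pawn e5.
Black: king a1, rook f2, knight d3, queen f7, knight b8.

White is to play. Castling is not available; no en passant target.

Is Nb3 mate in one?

no

After Nb3: black king on a1; in check: yes, from the white knight on b3.
Black has 4 legal replies: Kb2, Ka2, Kb1, Qxb3+.
In check but a legal move exists → not checkmate.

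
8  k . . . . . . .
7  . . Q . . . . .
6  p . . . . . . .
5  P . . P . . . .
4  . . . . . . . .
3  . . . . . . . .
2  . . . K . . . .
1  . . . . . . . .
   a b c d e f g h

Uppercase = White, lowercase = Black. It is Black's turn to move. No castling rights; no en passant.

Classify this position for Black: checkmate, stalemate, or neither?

Black to move; black king on a8.
In check: no.
King squares — a7: attacked by Qc7; b7: attacked by Qc7; b8: attacked by Qc7.
Legal moves for Black: none.
Not in check and no legal moves → stalemate.

stalemate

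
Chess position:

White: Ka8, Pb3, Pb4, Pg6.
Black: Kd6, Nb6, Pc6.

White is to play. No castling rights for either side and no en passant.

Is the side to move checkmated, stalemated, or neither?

neither

White to move; white king on a8.
In check: yes, from the black knight on b6.
Legal moves for White: Kb8, Kb7, Ka7.
White is in check but has 3 legal moves → neither.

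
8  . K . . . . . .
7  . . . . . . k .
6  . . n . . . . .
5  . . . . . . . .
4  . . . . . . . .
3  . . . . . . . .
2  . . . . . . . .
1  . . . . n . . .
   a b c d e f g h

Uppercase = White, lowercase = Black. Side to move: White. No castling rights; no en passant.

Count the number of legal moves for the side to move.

White to move; king on b8.
In check: yes, from the black knight on c6.
Legal moves: Kc8, Ka8, Kc7, Kb7.
Count: 4.

4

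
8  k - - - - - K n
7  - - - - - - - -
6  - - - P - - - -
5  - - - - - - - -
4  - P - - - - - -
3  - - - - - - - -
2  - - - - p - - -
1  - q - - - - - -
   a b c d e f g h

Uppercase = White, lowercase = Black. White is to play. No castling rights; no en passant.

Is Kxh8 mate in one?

After Kxh8: black king on a8; in check: no.
Black is not in check, so this cannot be checkmate.

no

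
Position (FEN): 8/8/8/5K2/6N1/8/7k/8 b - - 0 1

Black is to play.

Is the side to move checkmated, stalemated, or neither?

Black to move; black king on h2.
In check: yes, from the white knight on g4.
Legal moves for Black: Kh3, Kg3, Kg2, Kh1, Kg1.
Black is in check but has 5 legal moves → neither.

neither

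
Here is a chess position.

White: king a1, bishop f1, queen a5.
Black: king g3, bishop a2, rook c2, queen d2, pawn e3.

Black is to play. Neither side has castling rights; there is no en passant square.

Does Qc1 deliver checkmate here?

After Qc1: white king on a1; in check: yes, from the black queen on c1.
King squares — b1: attacked by Qc1; a2: attacked by Rc2; b2: attacked by Qc1.
White has no legal moves → checkmate.

yes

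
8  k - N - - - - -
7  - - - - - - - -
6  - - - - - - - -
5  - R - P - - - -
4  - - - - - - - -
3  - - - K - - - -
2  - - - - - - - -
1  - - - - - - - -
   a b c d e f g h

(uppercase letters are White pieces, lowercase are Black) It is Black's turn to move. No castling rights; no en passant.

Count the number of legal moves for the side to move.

0

Black to move; king on a8.
In check: no.
Legal moves: none.
Count: 0.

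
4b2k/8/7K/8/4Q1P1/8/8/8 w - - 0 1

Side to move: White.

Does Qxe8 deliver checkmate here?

After Qxe8: black king on h8; in check: yes, from the white queen on e8.
King squares — g7: attacked by Kh6; h7: attacked by Kh6; g8: attacked by Qe8.
Black has no legal moves → checkmate.

yes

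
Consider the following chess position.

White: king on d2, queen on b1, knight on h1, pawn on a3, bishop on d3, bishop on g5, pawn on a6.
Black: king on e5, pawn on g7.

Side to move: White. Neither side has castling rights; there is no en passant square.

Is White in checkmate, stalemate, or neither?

White to move; white king on d2.
In check: no.
Legal moves for White include: Bd8, Be7, Bh6, Bf6+, Bh4, Bf4+, Be3, Bh7, Bg6, Bf5, Bb5, Be4, Bc4, Be2, Bc2, Bf1, Ke3, Kc3, ... (list truncated; more exist).
White has legal moves and is not in check → neither.

neither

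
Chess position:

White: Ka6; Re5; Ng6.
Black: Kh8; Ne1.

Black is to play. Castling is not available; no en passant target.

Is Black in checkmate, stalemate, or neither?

neither

Black to move; black king on h8.
In check: yes, from the white knight on g6.
Legal moves for Black: Kg8, Kh7, Kg7.
Black is in check but has 3 legal moves → neither.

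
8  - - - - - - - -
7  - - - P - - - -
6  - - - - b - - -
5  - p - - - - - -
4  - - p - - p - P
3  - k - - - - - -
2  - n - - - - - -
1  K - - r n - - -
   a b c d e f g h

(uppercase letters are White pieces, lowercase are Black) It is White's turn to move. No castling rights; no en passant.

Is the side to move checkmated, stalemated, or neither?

White to move; white king on a1.
In check: yes, from the black rook on d1.
King squares — b1: attacked by Rd1; a2: attacked by Kb3; b2: attacked by Kb3.
Legal moves for White: none.
In check with no legal moves → checkmate.

checkmate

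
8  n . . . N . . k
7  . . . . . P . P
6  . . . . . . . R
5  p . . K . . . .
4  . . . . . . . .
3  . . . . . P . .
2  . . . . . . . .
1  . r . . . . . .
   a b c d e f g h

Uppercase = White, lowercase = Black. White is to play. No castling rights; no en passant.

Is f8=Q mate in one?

After f8=Q: black king on h8; in check: yes, from the white queen on f8.
King squares — g7: attacked by Ne8; h7: attacked by Rh6; g8: attacked by Ph7.
Black has no legal moves → checkmate.

yes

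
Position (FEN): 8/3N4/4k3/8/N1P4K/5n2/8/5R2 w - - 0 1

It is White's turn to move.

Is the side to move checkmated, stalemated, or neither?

neither

White to move; white king on h4.
In check: yes, from the black knight on f3.
Legal moves for White: Kh5, Kg4, Kh3, Kg3, Rxf3.
White is in check but has 5 legal moves → neither.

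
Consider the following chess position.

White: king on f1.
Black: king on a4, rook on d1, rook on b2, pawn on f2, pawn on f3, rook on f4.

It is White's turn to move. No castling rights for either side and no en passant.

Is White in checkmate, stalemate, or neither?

White to move; white king on f1.
In check: yes, from the black rook on d1.
King squares — e1: attacked by Rd1; g1: attacked by Rd1; e2: attacked by Rb2; f2: attacked by Rb2; g2: attacked by Pf3.
Legal moves for White: none.
In check with no legal moves → checkmate.

checkmate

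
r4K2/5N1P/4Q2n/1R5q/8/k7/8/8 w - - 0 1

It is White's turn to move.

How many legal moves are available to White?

White to move; king on f8.
In check: yes, from the black rook on a8.
Legal moves: Kg7, Ke7, Nd8, Qe8, Qc8, Rb8.
Count: 6.

6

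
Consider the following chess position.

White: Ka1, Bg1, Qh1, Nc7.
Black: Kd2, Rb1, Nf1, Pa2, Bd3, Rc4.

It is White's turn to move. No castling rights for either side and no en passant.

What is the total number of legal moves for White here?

White to move; king on a1.
In check: yes, from the black rook on b1.
Legal moves: Kxa2.
Count: 1.

1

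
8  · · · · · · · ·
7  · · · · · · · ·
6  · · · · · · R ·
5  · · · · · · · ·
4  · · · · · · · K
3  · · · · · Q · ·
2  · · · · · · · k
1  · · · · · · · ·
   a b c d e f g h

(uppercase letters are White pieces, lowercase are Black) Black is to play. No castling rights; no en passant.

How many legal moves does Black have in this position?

Black to move; king on h2.
In check: no.
Legal moves: none.
Count: 0.

0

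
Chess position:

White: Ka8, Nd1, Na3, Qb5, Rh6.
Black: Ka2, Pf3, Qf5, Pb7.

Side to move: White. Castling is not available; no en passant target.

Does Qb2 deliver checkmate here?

After Qb2: black king on a2; in check: yes, from the white queen on b2.
King squares — a1: attacked by Qb2; b1: attacked by Qb2; b2: attacked by Nd1; a3: attacked by Qb2; b3: attacked by Qb2.
Black has no legal moves → checkmate.

yes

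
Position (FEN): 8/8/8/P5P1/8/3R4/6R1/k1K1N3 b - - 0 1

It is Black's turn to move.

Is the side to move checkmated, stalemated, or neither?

Black to move; black king on a1.
In check: no.
King squares — b1: attacked by Kc1; a2: attacked by Rg2; b2: attacked by Kc1.
Legal moves for Black: none.
Not in check and no legal moves → stalemate.

stalemate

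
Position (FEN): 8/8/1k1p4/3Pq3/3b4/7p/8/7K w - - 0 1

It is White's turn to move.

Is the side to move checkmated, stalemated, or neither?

stalemate

White to move; white king on h1.
In check: no.
King squares — g1: attacked by Bd4; g2: attacked by Ph3; h2: attacked by Qe5.
Legal moves for White: none.
Not in check and no legal moves → stalemate.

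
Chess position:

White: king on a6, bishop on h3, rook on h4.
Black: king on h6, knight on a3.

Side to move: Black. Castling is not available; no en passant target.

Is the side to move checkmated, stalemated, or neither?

neither

Black to move; black king on h6.
In check: yes, from the white rook on h4.
King squares — g5: available; h5: attacked by Rh4; g6: available; g7: available; h7: attacked by Rh4.
Legal moves for Black: Kg7, Kg6, Kg5.
Black is in check but has 3 legal moves → neither.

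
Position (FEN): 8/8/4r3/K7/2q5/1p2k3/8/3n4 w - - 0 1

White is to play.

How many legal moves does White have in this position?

White to move; king on a5.
In check: no.
Legal moves: none.
Count: 0.

0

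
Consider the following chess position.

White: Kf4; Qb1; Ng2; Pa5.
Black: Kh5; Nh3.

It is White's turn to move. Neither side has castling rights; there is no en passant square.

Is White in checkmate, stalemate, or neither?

neither

White to move; white king on f4.
In check: yes, from the black knight on h3.
King squares — e3: available; f3: available; g3: available; e4: available; g4: attacked by Kh5; e5: available; f5: available; g5: attacked by Nh3.
Legal moves for White: Kf5, Ke5, Ke4, Kg3, Kf3, Ke3.
White is in check but has 6 legal moves → neither.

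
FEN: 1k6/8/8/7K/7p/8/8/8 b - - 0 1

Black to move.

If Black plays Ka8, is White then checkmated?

no

After Ka8: white king on h5; in check: no.
White is not in check, so this cannot be checkmate.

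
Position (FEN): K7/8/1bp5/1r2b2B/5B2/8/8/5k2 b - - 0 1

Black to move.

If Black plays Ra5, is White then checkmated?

After Ra5: white king on a8; in check: yes, from the black rook on a5.
White has 1 legal reply: Kb7.
In check but a legal move exists → not checkmate.

no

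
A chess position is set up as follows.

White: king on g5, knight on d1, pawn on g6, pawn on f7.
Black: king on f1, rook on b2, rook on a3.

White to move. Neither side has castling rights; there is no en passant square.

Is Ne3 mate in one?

After Ne3: black king on f1; in check: yes, from the white knight on e3.
Black has 5 legal replies: Kf2, Ke2, Kg1, Ke1, Rxe3.
In check but a legal move exists → not checkmate.

no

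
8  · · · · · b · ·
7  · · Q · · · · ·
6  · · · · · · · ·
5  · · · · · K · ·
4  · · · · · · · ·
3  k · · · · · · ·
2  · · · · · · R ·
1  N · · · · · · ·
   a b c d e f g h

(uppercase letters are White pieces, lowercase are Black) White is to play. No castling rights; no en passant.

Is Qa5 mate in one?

After Qa5: black king on a3; in check: yes, from the white queen on a5.
King squares — a2: attacked by Rg2; b2: attacked by Rg2; b3: attacked by Na1; a4: attacked by Qa5; b4: attacked by Qa5.
Black has no legal moves → checkmate.

yes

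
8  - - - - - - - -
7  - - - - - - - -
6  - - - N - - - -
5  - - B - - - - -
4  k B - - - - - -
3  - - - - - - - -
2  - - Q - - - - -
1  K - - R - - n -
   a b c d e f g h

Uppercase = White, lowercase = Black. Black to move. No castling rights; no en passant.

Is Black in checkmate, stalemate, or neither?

Black to move; black king on a4.
In check: yes, from the white queen on c2.
King squares — a3: attacked by Bb4; b3: attacked by Qc2; b4: attacked by Bc5; a5: attacked by Bb4; b5: attacked by Nd6.
Legal moves for Black: none.
In check with no legal moves → checkmate.

checkmate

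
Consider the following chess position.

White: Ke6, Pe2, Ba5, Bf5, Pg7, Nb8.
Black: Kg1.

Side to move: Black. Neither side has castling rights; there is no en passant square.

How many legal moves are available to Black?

Black to move; king on g1.
In check: no.
Legal moves: Kh2, Kg2, Kf2, Kh1, Kf1.
Count: 5.

5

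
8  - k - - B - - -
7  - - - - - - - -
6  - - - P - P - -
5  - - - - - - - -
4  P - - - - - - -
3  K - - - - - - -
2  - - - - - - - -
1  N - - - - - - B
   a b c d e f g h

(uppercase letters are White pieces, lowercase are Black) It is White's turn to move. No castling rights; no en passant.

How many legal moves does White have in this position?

22

White to move; king on a3.
In check: no.
Legal moves: Bf7, Bd7, Bg6, Bec6, Bh5, Bb5, Kb4, Kb3, Kb2, Ka2, Ba8, Bb7, Bhc6, Bd5, Be4, Bf3, Bg2, Nb3, Nc2, f7, d7, a5.
Count: 22.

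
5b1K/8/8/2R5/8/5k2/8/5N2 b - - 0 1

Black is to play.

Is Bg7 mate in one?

no

After Bg7: white king on h8; in check: yes, from the black bishop on g7.
White has 3 legal replies: Kg8, Kh7, Kxg7.
In check but a legal move exists → not checkmate.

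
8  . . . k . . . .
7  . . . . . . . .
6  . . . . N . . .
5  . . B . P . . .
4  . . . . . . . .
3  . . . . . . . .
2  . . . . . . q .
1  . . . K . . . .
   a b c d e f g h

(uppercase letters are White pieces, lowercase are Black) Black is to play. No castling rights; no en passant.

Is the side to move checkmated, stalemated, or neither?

Black to move; black king on d8.
In check: yes, from the white knight on e6.
Legal moves for Black: Ke8, Kc8, Kd7.
Black is in check but has 3 legal moves → neither.

neither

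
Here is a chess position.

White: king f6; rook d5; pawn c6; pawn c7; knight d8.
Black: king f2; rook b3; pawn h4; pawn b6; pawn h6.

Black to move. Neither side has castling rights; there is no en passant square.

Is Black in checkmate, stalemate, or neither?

neither

Black to move; black king on f2.
In check: no.
Legal moves for Black include: Rb5, Rb4, Rh3, Rg3, Rf3+, Re3, Rd3, Rc3, Ra3, Rb2, Rb1, Kg3, Kf3, Ke3, Kg2, Ke2, Kg1, Kf1, ... (list truncated; more exist).
Black has legal moves and is not in check → neither.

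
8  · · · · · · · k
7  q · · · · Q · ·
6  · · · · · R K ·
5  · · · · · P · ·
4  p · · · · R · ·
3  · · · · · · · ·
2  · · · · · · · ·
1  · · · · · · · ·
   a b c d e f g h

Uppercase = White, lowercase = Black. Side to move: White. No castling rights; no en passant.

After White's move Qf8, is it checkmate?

After Qf8: black king on h8; in check: yes, from the white queen on f8.
King squares — g7: attacked by Kg6; h7: attacked by Kg6; g8: attacked by Qf8.
Black has no legal moves → checkmate.

yes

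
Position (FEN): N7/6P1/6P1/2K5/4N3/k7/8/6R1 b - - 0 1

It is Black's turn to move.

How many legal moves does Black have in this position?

Black to move; king on a3.
In check: no.
Legal moves: Ka4, Kb3, Kb2, Ka2.
Count: 4.

4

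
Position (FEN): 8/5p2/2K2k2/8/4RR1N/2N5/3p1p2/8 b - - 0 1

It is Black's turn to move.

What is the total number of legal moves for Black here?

2

Black to move; king on f6.
In check: yes, from the white rook on f4.
Legal moves: Kg7, Kg5.
Count: 2.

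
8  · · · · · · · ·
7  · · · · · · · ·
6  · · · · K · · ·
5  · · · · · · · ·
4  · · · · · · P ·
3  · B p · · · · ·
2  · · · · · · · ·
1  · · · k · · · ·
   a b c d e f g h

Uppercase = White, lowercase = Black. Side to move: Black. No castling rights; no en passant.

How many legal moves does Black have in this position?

Black to move; king on d1.
In check: yes, from the white bishop on b3.
Legal moves: Ke2, Kd2, Ke1, Kc1, c2.
Count: 5.

5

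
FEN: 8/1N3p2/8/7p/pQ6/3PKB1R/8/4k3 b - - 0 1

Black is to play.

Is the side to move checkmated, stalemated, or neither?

neither

Black to move; black king on e1.
In check: yes, from the white queen on b4.
King squares — d1: attacked by Bf3; f1: available; d2: attacked by Ke3; e2: attacked by Ke3; f2: attacked by Ke3.
Legal moves for Black: Kf1.
Black is in check but has 1 legal move → neither.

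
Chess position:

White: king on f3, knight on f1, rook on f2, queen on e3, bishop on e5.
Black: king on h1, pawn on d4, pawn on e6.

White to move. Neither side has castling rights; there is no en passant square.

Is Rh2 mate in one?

After Rh2: black king on h1; in check: yes, from the white rook on h2.
King squares — g1: attacked by Qe3; g2: attacked by Rh2; h2: attacked by Nf1.
Black has no legal moves → checkmate.

yes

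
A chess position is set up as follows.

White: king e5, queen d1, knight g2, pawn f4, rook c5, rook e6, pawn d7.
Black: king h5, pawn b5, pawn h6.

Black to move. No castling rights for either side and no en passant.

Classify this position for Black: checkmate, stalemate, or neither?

checkmate

Black to move; black king on h5.
In check: yes, from the white queen on d1.
King squares — g4: attacked by Qd1; h4: attacked by Ng2; g5: attacked by Pf4; g6: attacked by Re6; h6: own pawn.
Legal moves for Black: none.
In check with no legal moves → checkmate.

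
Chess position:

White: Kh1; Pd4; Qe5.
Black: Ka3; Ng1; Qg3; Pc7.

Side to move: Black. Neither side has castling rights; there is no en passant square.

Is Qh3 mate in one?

no

After Qh3: white king on h1; in check: yes, from the black queen on h3.
White has 2 legal replies: Kxg1, Qh2.
In check but a legal move exists → not checkmate.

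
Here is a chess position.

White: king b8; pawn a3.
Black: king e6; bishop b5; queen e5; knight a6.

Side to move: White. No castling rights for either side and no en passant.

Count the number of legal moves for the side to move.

4

White to move; king on b8.
In check: yes, from the black queen on e5 and the black knight on a6.
Legal moves: Kc8, Ka8, Kb7, Ka7.
Count: 4.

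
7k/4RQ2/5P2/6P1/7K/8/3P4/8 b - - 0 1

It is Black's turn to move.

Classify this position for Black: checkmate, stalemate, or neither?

stalemate

Black to move; black king on h8.
In check: no.
King squares — g7: attacked by Pf6; h7: attacked by Qf7; g8: attacked by Qf7.
Legal moves for Black: none.
Not in check and no legal moves → stalemate.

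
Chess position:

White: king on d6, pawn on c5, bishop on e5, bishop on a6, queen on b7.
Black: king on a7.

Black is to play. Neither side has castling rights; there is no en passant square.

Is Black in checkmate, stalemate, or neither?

Black to move; black king on a7.
In check: yes, from the white queen on b7.
King squares — a6: attacked by Qb7; b6: attacked by Pc5; b7: attacked by Ba6; a8: attacked by Qb7; b8: attacked by Qb7.
Legal moves for Black: none.
In check with no legal moves → checkmate.

checkmate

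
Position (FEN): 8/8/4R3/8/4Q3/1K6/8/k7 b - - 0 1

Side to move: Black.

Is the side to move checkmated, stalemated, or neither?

stalemate

Black to move; black king on a1.
In check: no.
King squares — b1: attacked by Qe4; a2: attacked by Kb3; b2: attacked by Kb3.
Legal moves for Black: none.
Not in check and no legal moves → stalemate.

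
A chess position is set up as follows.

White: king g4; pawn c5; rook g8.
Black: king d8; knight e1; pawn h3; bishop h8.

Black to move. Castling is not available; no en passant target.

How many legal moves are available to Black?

Black to move; king on d8.
In check: yes, from the white rook on g8.
Legal moves: Ke7, Kd7, Kc7.
Count: 3.

3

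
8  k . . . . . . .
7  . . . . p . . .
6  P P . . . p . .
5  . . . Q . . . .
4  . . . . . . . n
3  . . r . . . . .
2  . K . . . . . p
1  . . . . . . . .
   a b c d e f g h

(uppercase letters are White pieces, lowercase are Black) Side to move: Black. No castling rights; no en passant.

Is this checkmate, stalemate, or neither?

neither

Black to move; black king on a8.
In check: yes, from the white queen on d5.
Legal moves for Black: Kb8, Rc6.
Black is in check but has 2 legal moves → neither.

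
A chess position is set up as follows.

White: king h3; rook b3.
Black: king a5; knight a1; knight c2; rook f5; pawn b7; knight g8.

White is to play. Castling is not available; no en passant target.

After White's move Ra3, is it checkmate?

After Ra3: black king on a5; in check: yes, from the white rook on a3.
Black has 4 legal replies: Kb6, Kb5, Kb4, Nxa3.
In check but a legal move exists → not checkmate.

no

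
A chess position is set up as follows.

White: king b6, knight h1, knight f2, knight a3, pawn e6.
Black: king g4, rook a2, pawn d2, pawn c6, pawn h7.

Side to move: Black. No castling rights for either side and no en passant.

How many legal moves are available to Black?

Black to move; king on g4.
In check: yes, from the white knight on f2.
Legal moves: Kh5, Kg5, Kf5, Kh4, Kf4, Kf3.
Count: 6.

6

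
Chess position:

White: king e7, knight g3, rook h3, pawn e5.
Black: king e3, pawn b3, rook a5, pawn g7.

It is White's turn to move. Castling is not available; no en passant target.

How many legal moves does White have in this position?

21

White to move; king on e7.
In check: no.
Legal moves: Kf8, Ke8, Kd8, Kf7, Kd7, Ke6, Kd6, Rh8, Rh7, Rh6, Rh5, Rh4, Rh2, Rh1, Nh5+, Nf5+, Ne4+, Ne2+, Nh1+, Nf1+, e6.
Count: 21.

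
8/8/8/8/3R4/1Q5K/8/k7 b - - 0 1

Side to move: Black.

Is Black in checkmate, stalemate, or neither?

Black to move; black king on a1.
In check: no.
King squares — b1: attacked by Qb3; a2: attacked by Qb3; b2: attacked by Qb3.
Legal moves for Black: none.
Not in check and no legal moves → stalemate.

stalemate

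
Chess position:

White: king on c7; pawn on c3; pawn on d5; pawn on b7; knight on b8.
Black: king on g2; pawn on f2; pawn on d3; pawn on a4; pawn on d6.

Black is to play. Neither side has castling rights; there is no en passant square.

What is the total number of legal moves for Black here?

13

Black to move; king on g2.
In check: no.
Legal moves: Kh3, Kg3, Kf3, Kh2, Kh1, Kg1, Kf1, a3, d2, f1=Q, f1=R, f1=B, f1=N.
Count: 13.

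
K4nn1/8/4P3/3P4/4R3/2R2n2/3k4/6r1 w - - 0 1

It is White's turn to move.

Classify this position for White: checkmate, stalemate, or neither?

neither

White to move; white king on a8.
In check: no.
Legal moves for White include: Kb8, Kb7, Ka7, Re5, Rh4, Rg4, Rf4, Rd4+, Rec4, Rb4, Ra4, Ree3, Re2+, Re1, Rc8, Rc7, Rc6, Rc5, ... (list truncated; more exist).
White has legal moves and is not in check → neither.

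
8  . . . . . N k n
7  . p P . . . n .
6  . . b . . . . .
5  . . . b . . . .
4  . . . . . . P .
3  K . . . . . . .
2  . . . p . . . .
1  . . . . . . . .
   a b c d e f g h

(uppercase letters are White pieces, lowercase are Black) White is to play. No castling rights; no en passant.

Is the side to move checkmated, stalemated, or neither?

neither

White to move; white king on a3.
In check: no.
Legal moves for White: Nh7, Nd7, Ng6, Ne6, Kb4, Kb2, c8=Q, c8=R, c8=B, c8=N, g5.
White has 11 legal moves and is not in check → neither.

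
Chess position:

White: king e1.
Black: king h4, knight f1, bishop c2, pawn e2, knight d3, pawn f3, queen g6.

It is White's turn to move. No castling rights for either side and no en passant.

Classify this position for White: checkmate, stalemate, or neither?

White to move; white king on e1.
In check: yes, from the black knight on d3.
King squares — d1: attacked by Bc2; f1: attacked by Pe2; d2: attacked by Nf1; e2: attacked by Pf3; f2: attacked by Nd3.
Legal moves for White: none.
In check with no legal moves → checkmate.

checkmate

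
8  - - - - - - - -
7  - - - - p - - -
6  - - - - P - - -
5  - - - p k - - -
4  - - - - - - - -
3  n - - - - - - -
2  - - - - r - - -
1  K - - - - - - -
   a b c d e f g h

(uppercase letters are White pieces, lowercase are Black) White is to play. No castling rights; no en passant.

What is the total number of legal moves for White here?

White to move; king on a1.
In check: no.
Legal moves: none.
Count: 0.

0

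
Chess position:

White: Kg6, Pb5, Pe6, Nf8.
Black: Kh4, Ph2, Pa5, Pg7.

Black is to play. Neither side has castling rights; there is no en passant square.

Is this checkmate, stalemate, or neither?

neither

Black to move; black king on h4.
In check: no.
Legal moves for Black: Kg4, Kh3, Kg3, a4, h1=Q, h1=R, h1=B, h1=N.
Black has 8 legal moves and is not in check → neither.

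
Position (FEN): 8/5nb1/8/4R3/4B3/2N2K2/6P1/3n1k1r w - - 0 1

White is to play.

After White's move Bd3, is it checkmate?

no

After Bd3: black king on f1; in check: yes, from the white bishop on d3.
Black has 1 legal reply: Kg1.
In check but a legal move exists → not checkmate.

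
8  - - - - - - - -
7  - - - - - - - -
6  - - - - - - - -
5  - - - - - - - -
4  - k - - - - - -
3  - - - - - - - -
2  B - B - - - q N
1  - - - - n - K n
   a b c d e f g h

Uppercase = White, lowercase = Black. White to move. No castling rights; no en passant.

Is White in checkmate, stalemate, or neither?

White to move; white king on g1.
In check: yes, from the black queen on g2.
King squares — f1: attacked by Qg2; h1: attacked by Qg2; f2: attacked by Nh1; g2: attacked by Ne1; h2: own knight.
Legal moves for White: none.
In check with no legal moves → checkmate.

checkmate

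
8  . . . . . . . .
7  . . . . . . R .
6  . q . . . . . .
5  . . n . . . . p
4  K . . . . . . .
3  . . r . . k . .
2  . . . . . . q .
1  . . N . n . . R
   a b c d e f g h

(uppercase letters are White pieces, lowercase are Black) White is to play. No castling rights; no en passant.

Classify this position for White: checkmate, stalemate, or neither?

White to move; white king on a4.
In check: yes, from the black knight on c5.
King squares — a3: attacked by Rc3; b3: attacked by Rc3; b4: attacked by Qb6; a5: attacked by Qb6; b5: attacked by Qb6.
Legal moves for White: none.
In check with no legal moves → checkmate.

checkmate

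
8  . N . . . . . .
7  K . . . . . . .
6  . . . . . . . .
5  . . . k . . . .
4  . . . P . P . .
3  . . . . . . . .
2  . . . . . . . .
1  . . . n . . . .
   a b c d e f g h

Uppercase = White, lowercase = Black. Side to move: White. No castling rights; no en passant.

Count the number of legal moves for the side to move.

White to move; king on a7.
In check: no.
Legal moves: Nd7, Nc6, Na6, Ka8, Kb7, Kb6, Ka6, f5.
Count: 8.

8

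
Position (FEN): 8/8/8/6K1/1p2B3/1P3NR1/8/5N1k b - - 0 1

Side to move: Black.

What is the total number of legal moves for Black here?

0

Black to move; king on h1.
In check: no.
Legal moves: none.
Count: 0.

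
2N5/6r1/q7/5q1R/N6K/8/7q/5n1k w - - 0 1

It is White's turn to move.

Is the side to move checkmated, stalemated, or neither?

checkmate

White to move; white king on h4.
In check: yes, from the black queen on h2.
King squares — g3: attacked by Nf1; h3: attacked by Qh2; g4: attacked by Qf5; g5: attacked by Qf5; h5: own rook.
Legal moves for White: none.
In check with no legal moves → checkmate.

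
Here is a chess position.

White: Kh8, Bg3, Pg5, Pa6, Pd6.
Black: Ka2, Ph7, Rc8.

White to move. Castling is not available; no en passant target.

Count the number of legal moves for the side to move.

2

White to move; king on h8.
In check: yes, from the black rook on c8.
Legal moves: Kxh7, Kg7.
Count: 2.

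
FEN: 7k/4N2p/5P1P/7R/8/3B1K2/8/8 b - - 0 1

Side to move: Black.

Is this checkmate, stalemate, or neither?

Black to move; black king on h8.
In check: no.
King squares — g7: attacked by Pf6; h7: own pawn; g8: attacked by Ne7.
Legal moves for Black: none.
Not in check and no legal moves → stalemate.

stalemate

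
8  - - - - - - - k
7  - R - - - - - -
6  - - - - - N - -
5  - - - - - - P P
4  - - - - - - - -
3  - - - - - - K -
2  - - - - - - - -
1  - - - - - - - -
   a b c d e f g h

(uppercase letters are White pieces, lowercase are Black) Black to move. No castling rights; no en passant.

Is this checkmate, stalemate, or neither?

Black to move; black king on h8.
In check: no.
King squares — g7: attacked by Rb7; h7: attacked by Nf6; g8: attacked by Nf6.
Legal moves for Black: none.
Not in check and no legal moves → stalemate.

stalemate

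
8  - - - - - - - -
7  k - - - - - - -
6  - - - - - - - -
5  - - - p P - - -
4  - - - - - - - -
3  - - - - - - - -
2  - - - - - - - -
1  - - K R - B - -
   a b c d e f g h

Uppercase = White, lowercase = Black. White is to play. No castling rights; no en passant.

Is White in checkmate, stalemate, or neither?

White to move; white king on c1.
In check: no.
Legal moves for White: Ba6, Bb5, Bc4, Bh3, Bd3, Bg2, Be2, Rxd5, Rd4, Rd3, Rd2, Re1, Kd2, Kc2, Kb2, Kb1, e6.
White has 17 legal moves and is not in check → neither.

neither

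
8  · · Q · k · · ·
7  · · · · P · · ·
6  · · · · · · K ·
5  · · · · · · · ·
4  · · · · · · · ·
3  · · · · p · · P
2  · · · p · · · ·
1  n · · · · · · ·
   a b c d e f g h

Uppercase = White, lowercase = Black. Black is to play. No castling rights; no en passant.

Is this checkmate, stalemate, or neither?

neither

Black to move; black king on e8.
In check: yes, from the white queen on c8.
Legal moves for Black: Kxe7.
Black is in check but has 1 legal move → neither.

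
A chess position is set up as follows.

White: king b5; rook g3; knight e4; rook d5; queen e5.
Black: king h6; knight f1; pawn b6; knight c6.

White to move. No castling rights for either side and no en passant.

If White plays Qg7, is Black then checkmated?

After Qg7: black king on h6; in check: yes, from the white queen on g7.
King squares — g5: attacked by Rg3; h5: attacked by Rd5; g6: attacked by Rg3; g7: attacked by Rg3; h7: attacked by Qg7.
Black has no legal moves → checkmate.

yes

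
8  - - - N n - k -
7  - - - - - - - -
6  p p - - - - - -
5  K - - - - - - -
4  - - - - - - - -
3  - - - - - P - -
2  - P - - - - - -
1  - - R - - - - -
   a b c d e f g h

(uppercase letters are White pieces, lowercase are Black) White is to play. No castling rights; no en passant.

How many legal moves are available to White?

4

White to move; king on a5.
In check: yes, from the black pawn on b6.
Legal moves: Kxb6, Kxa6, Kb4, Ka4.
Count: 4.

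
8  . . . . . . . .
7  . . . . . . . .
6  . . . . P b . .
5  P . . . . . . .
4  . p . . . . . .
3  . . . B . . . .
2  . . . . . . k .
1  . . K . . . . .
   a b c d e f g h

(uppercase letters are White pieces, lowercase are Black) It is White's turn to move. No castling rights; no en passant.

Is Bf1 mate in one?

After Bf1: black king on g2; in check: yes, from the white bishop on f1.
Black has 7 legal replies: Kg3, Kf3, Kh2, Kf2, Kh1, Kg1, Kxf1.
In check but a legal move exists → not checkmate.

no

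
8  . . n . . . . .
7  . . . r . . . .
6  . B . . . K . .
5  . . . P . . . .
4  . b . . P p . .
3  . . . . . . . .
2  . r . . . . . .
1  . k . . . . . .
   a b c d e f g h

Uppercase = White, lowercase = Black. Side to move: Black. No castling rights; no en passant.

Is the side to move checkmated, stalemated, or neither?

neither

Black to move; black king on b1.
In check: no.
Legal moves for Black include: Ne7, Na7, Nd6, Nxb6, Rd8, Rh7, Rg7, Rf7+, Re7, Rc7, Rb7, Ra7, Rd6+, Rxd5, Bf8, Be7+, Bd6, Bc5, ... (list truncated; more exist).
Black has legal moves and is not in check → neither.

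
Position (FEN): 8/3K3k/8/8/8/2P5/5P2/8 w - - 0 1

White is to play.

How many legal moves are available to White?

White to move; king on d7.
In check: no.
Legal moves: Ke8, Kd8, Kc8, Ke7, Kc7, Ke6, Kd6, Kc6, c4, f3, f4.
Count: 11.

11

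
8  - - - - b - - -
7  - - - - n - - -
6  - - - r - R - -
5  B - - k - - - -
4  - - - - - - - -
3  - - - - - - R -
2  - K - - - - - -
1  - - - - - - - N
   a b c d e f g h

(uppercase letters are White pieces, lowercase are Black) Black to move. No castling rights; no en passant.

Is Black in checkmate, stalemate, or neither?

neither

Black to move; black king on d5.
In check: no.
Legal moves for Black include: Bf7, Bd7, Bg6, Bc6, Bh5, Bb5, Ba4, Ng8, Nc8, Ng6, Nc6, Nf5, Rd8, Rd7, Rxf6, Re6, Rc6, Rb6+, ... (list truncated; more exist).
Black has legal moves and is not in check → neither.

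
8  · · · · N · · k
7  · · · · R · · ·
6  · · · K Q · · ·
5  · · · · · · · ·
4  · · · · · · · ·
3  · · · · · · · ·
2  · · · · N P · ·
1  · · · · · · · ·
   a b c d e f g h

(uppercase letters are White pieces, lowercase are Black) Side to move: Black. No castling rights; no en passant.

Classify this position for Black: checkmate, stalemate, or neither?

Black to move; black king on h8.
In check: no.
King squares — g7: attacked by Re7; h7: attacked by Re7; g8: attacked by Qe6.
Legal moves for Black: none.
Not in check and no legal moves → stalemate.

stalemate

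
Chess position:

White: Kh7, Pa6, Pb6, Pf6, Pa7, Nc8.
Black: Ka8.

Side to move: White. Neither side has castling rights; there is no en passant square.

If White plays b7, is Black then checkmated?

yes

After b7: black king on a8; in check: yes, from the white pawn on b7.
King squares — a7: attacked by Nc8; b7: attacked by Pa6; b8: attacked by Pa7.
Black has no legal moves → checkmate.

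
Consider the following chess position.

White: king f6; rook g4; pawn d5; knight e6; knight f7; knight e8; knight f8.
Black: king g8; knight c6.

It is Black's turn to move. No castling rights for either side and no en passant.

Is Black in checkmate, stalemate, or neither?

Black to move; black king on g8.
In check: yes, from the white rook on g4.
King squares — f7: attacked by Kf6; g7: attacked by Rg4; h7: attacked by Nf8; f8: attacked by Ne6; h8: attacked by Nf7.
Legal moves for Black: none.
In check with no legal moves → checkmate.

checkmate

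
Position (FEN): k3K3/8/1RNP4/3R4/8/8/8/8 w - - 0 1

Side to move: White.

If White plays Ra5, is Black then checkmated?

After Ra5: black king on a8; in check: yes, from the white rook on a5.
King squares — a7: attacked by Ra5; b7: attacked by Rb6; b8: attacked by Rb6.
Black has no legal moves → checkmate.

yes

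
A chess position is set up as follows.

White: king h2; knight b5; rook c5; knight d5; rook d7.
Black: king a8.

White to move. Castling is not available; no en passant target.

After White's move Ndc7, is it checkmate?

After Ndc7: black king on a8; in check: yes, from the white knight on c7.
Black has 2 legal replies: Kb8, Kb7.
In check but a legal move exists → not checkmate.

no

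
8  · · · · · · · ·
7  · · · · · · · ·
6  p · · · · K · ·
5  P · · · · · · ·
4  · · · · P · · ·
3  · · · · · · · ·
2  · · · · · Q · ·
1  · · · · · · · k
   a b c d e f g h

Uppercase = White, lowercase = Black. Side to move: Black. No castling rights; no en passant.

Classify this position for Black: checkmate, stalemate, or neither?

Black to move; black king on h1.
In check: no.
King squares — g1: attacked by Qf2; g2: attacked by Qf2; h2: attacked by Qf2.
Legal moves for Black: none.
Not in check and no legal moves → stalemate.

stalemate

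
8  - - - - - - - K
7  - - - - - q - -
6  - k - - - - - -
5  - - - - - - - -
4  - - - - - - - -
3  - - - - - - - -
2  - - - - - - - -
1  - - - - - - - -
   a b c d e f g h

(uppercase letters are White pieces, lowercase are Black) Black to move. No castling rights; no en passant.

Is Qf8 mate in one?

no

After Qf8: white king on h8; in check: yes, from the black queen on f8.
White has 1 legal reply: Kh7.
In check but a legal move exists → not checkmate.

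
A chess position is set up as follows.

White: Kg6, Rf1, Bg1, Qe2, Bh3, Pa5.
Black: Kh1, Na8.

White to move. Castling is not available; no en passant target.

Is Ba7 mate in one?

After Ba7: black king on h1; in check: yes, from the white rook on f1.
King squares — g1: attacked by Rf1; g2: attacked by Qe2; h2: attacked by Qe2.
Black has no legal moves → checkmate.

yes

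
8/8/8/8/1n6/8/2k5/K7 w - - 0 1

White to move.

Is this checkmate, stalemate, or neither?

White to move; white king on a1.
In check: no.
King squares — b1: attacked by Kc2; a2: attacked by Nb4; b2: attacked by Kc2.
Legal moves for White: none.
Not in check and no legal moves → stalemate.

stalemate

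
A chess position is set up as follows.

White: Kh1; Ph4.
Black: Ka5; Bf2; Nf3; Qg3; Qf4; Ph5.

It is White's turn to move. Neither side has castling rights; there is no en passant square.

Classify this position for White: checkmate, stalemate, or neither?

stalemate

White to move; white king on h1.
In check: no.
King squares — g1: attacked by Bf2; g2: attacked by Qg3; h2: attacked by Nf3.
Legal moves for White: none.
Not in check and no legal moves → stalemate.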